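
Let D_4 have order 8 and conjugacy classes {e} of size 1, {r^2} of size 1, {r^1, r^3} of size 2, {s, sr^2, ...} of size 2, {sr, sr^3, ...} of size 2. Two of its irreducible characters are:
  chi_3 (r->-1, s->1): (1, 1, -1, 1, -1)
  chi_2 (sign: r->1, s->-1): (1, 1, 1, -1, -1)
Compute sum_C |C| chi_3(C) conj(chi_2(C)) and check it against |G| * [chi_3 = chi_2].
Sum = 0; so <chi_3, chi_2> = 0 (distinct irreducibles are orthogonal).

Explanation: Compute term by term over conjugacy classes (|C| * chi_3(C) * conj(chi_2(C))):
  1*(1)*conj(1) + 1*(1)*conj(1) + 2*(-1)*conj(1) + 2*(1)*conj(-1) + 2*(-1)*conj(-1)
  = (1) + (1) + (-2) + (-2) + (2)
  = 0.
Dividing by |G| = 8 gives 0/8 = 0, matching the row-orthogonality relation <chi_3, chi_2> = [chi_3 = chi_2].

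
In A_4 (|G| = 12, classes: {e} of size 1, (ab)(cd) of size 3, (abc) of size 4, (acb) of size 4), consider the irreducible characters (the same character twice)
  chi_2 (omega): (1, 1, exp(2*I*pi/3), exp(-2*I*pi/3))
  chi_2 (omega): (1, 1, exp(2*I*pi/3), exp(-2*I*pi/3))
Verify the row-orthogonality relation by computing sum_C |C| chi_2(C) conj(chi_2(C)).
Sum = 12 = |G| = 12; so <chi_2, chi_2> = 1 (norm-1 confirms irreducibility).

Argument: Compute term by term over conjugacy classes (|C| * chi_2(C) * conj(chi_2(C))):
  1*(1)*conj(1) + 3*(1)*conj(1) + 4*(exp(2*I*pi/3))*conj(exp(2*I*pi/3)) + 4*(exp(-2*I*pi/3))*conj(exp(-2*I*pi/3))
  = (1) + (3) + (4) + (4)
  = 12.
(Exp terms are combined using exp(i*s)*conj(exp(i*t)) = exp(i*(s-t)), and sums of them are collapsed using the identity that for every m > 1 the m distinct m-th roots of unity sum to 0, e.g. 1 + exp(2*I*pi/3) + exp(-2*I*pi/3) = 0.)
Dividing by |G| = 12 gives 12/12 = 1, matching the row-orthogonality relation <chi_2, chi_2> = [chi_2 = chi_2].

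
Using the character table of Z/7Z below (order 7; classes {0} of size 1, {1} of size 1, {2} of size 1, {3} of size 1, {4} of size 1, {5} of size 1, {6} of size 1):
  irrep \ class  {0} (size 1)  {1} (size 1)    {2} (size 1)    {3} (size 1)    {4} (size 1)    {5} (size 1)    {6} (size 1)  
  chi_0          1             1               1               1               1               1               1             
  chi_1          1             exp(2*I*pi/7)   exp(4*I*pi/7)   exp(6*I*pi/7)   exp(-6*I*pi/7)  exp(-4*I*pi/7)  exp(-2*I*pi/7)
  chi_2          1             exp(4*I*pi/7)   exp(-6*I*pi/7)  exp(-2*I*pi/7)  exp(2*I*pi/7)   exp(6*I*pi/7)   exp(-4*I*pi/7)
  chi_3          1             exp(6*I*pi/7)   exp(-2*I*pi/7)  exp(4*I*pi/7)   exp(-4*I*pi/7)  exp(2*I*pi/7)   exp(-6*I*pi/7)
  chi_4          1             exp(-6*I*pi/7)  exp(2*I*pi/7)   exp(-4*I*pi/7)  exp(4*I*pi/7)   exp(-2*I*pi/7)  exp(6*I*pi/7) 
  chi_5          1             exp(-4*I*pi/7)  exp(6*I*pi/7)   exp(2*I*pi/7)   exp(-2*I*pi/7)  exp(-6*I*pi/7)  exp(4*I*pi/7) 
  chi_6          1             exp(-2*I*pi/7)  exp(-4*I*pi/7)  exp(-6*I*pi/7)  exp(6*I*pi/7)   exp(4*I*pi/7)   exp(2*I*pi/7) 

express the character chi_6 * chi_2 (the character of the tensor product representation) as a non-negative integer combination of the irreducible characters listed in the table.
chi_6 tensor chi_2 = chi_1 (all other irreducibles have multiplicity 0).

Explanation: The character of a tensor product is the pointwise product (chi_6 * chi_2)(C) = chi_6(C) * chi_2(C):
  {0}: (1)*(1), {1}: (exp(-2*I*pi/7))*(exp(4*I*pi/7)), {2}: (exp(-4*I*pi/7))*(exp(-6*I*pi/7)), {3}: (exp(-6*I*pi/7))*(exp(-2*I*pi/7)), {4}: (exp(6*I*pi/7))*(exp(2*I*pi/7)), {5}: (exp(4*I*pi/7))*(exp(6*I*pi/7)), {6}: (exp(2*I*pi/7))*(exp(-4*I*pi/7))
so (chi_6 * chi_2) takes values
  {0} -> 1, {1} -> exp(2*I*pi/7), {2} -> exp(4*I*pi/7), {3} -> exp(6*I*pi/7), {4} -> exp(-6*I*pi/7), {5} -> exp(-4*I*pi/7), {6} -> exp(-2*I*pi/7).
Now take the inner product of this character with each irreducible chi from the table, <chi_6*chi_2, chi> = (1/7) sum_C |C| (chi_6*chi_2)(C) conj(chi(C)):
  <chi_6*chi_2, chi_0> = (1/7)[1*(1)*conj(1) + 1*(exp(2*I*pi/7))*conj(1) + 1*(exp(4*I*pi/7))*conj(1) + 1*(exp(6*I*pi/7))*conj(1) + 1*(exp(-6*I*pi/7))*conj(1) + 1*(exp(-4*I*pi/7))*conj(1) + 1*(exp(-2*I*pi/7))*conj(1)]
      = (1/7)[(1) + (exp(2*I*pi/7)) + (exp(4*I*pi/7)) + (exp(6*I*pi/7)) + (exp(-6*I*pi/7)) + (exp(-4*I*pi/7)) + (exp(-2*I*pi/7))] = 0/7 = 0
  <chi_6*chi_2, chi_1> = (1/7)[1*(1)*conj(1) + 1*(exp(2*I*pi/7))*conj(exp(2*I*pi/7)) + 1*(exp(4*I*pi/7))*conj(exp(4*I*pi/7)) + 1*(exp(6*I*pi/7))*conj(exp(6*I*pi/7)) + 1*(exp(-6*I*pi/7))*conj(exp(-6*I*pi/7)) + 1*(exp(-4*I*pi/7))*conj(exp(-4*I*pi/7)) + 1*(exp(-2*I*pi/7))*conj(exp(-2*I*pi/7))]
      = (1/7)[(1) + (1) + (1) + (1) + (1) + (1) + (1)] = 7/7 = 1
  <chi_6*chi_2, chi_2> = (1/7)[1*(1)*conj(1) + 1*(exp(2*I*pi/7))*conj(exp(4*I*pi/7)) + 1*(exp(4*I*pi/7))*conj(exp(-6*I*pi/7)) + 1*(exp(6*I*pi/7))*conj(exp(-2*I*pi/7)) + 1*(exp(-6*I*pi/7))*conj(exp(2*I*pi/7)) + 1*(exp(-4*I*pi/7))*conj(exp(6*I*pi/7)) + 1*(exp(-2*I*pi/7))*conj(exp(-4*I*pi/7))]
      = (1/7)[(1) + (exp(-2*I*pi/7)) + (exp(-4*I*pi/7)) + (exp(-6*I*pi/7)) + (exp(6*I*pi/7)) + (exp(4*I*pi/7)) + (exp(2*I*pi/7))] = 0/7 = 0
  <chi_6*chi_2, chi_3> = (1/7)[1*(1)*conj(1) + 1*(exp(2*I*pi/7))*conj(exp(6*I*pi/7)) + 1*(exp(4*I*pi/7))*conj(exp(-2*I*pi/7)) + 1*(exp(6*I*pi/7))*conj(exp(4*I*pi/7)) + 1*(exp(-6*I*pi/7))*conj(exp(-4*I*pi/7)) + 1*(exp(-4*I*pi/7))*conj(exp(2*I*pi/7)) + 1*(exp(-2*I*pi/7))*conj(exp(-6*I*pi/7))]
      = (1/7)[(1) + (exp(-4*I*pi/7)) + (exp(6*I*pi/7)) + (exp(2*I*pi/7)) + (exp(-2*I*pi/7)) + (exp(-6*I*pi/7)) + (exp(4*I*pi/7))] = 0/7 = 0
  <chi_6*chi_2, chi_4> = (1/7)[1*(1)*conj(1) + 1*(exp(2*I*pi/7))*conj(exp(-6*I*pi/7)) + 1*(exp(4*I*pi/7))*conj(exp(2*I*pi/7)) + 1*(exp(6*I*pi/7))*conj(exp(-4*I*pi/7)) + 1*(exp(-6*I*pi/7))*conj(exp(4*I*pi/7)) + 1*(exp(-4*I*pi/7))*conj(exp(-2*I*pi/7)) + 1*(exp(-2*I*pi/7))*conj(exp(6*I*pi/7))]
      = (1/7)[(1) + (exp(-6*I*pi/7)) + (exp(2*I*pi/7)) + (exp(-4*I*pi/7)) + (exp(4*I*pi/7)) + (exp(-2*I*pi/7)) + (exp(6*I*pi/7))] = 0/7 = 0
  <chi_6*chi_2, chi_5> = (1/7)[1*(1)*conj(1) + 1*(exp(2*I*pi/7))*conj(exp(-4*I*pi/7)) + 1*(exp(4*I*pi/7))*conj(exp(6*I*pi/7)) + 1*(exp(6*I*pi/7))*conj(exp(2*I*pi/7)) + 1*(exp(-6*I*pi/7))*conj(exp(-2*I*pi/7)) + 1*(exp(-4*I*pi/7))*conj(exp(-6*I*pi/7)) + 1*(exp(-2*I*pi/7))*conj(exp(4*I*pi/7))]
      = (1/7)[(1) + (exp(6*I*pi/7)) + (exp(-2*I*pi/7)) + (exp(4*I*pi/7)) + (exp(-4*I*pi/7)) + (exp(2*I*pi/7)) + (exp(-6*I*pi/7))] = 0/7 = 0
  <chi_6*chi_2, chi_6> = (1/7)[1*(1)*conj(1) + 1*(exp(2*I*pi/7))*conj(exp(-2*I*pi/7)) + 1*(exp(4*I*pi/7))*conj(exp(-4*I*pi/7)) + 1*(exp(6*I*pi/7))*conj(exp(-6*I*pi/7)) + 1*(exp(-6*I*pi/7))*conj(exp(6*I*pi/7)) + 1*(exp(-4*I*pi/7))*conj(exp(4*I*pi/7)) + 1*(exp(-2*I*pi/7))*conj(exp(2*I*pi/7))]
      = (1/7)[(1) + (exp(4*I*pi/7)) + (exp(-6*I*pi/7)) + (exp(-2*I*pi/7)) + (exp(2*I*pi/7)) + (exp(6*I*pi/7)) + (exp(-4*I*pi/7))] = 0/7 = 0
(Exp terms are combined using exp(i*s)*conj(exp(i*t)) = exp(i*(s-t)), and sums of them are collapsed using the identity that for every m > 1 the m distinct m-th roots of unity sum to 0, e.g. 1 + exp(2*I*pi/3) + exp(-2*I*pi/3) = 0.)
Hence the multiplicities are chi_1: 1. Dimension check: dim(chi_6)*dim(chi_2) = 1*1 = 1 and sum (mult * dim) = 1*1 = 1.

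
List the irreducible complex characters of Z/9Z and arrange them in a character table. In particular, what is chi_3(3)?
Character table of Z/9Z (irreps indexed chi_0,...,chi_8 with chi_k(m) = zeta_9^(k*m), zeta_9 = exp(2*pi*i/9)):
  irrep \ class  {0} (size 1)  {1} (size 1)    {2} (size 1)    {3} (size 1)    {4} (size 1)    {5} (size 1)    {6} (size 1)    {7} (size 1)    {8} (size 1)  
  chi_0          1             1               1               1               1               1               1               1               1             
  chi_1          1             exp(2*I*pi/9)   exp(4*I*pi/9)   exp(2*I*pi/3)   exp(8*I*pi/9)   exp(-8*I*pi/9)  exp(-2*I*pi/3)  exp(-4*I*pi/9)  exp(-2*I*pi/9)
  chi_2          1             exp(4*I*pi/9)   exp(8*I*pi/9)   exp(-2*I*pi/3)  exp(-2*I*pi/9)  exp(2*I*pi/9)   exp(2*I*pi/3)   exp(-8*I*pi/9)  exp(-4*I*pi/9)
  chi_3          1             exp(2*I*pi/3)   exp(-2*I*pi/3)  1               exp(2*I*pi/3)   exp(-2*I*pi/3)  1               exp(2*I*pi/3)   exp(-2*I*pi/3)
  chi_4          1             exp(8*I*pi/9)   exp(-2*I*pi/9)  exp(2*I*pi/3)   exp(-4*I*pi/9)  exp(4*I*pi/9)   exp(-2*I*pi/3)  exp(2*I*pi/9)   exp(-8*I*pi/9)
  chi_5          1             exp(-8*I*pi/9)  exp(2*I*pi/9)   exp(-2*I*pi/3)  exp(4*I*pi/9)   exp(-4*I*pi/9)  exp(2*I*pi/3)   exp(-2*I*pi/9)  exp(8*I*pi/9) 
  chi_6          1             exp(-2*I*pi/3)  exp(2*I*pi/3)   1               exp(-2*I*pi/3)  exp(2*I*pi/3)   1               exp(-2*I*pi/3)  exp(2*I*pi/3) 
  chi_7          1             exp(-4*I*pi/9)  exp(-8*I*pi/9)  exp(2*I*pi/3)   exp(2*I*pi/9)   exp(-2*I*pi/9)  exp(-2*I*pi/3)  exp(8*I*pi/9)   exp(4*I*pi/9) 
  chi_8          1             exp(-2*I*pi/9)  exp(-4*I*pi/9)  exp(-2*I*pi/3)  exp(-8*I*pi/9)  exp(8*I*pi/9)   exp(2*I*pi/3)   exp(4*I*pi/9)   exp(2*I*pi/9) 

Spot check: chi_3(3) = zeta_9^(3*3) = zeta_9^9 = 1.

Argument: Z/9Z is abelian, so all 9 irreducible complex representations are 1-dimensional. They are given by chi_k(m) = zeta_9^(k*m) for k = 0,...,8. Row orthogonality: sum_m chi_k(m) conj(chi_l(m)) = 9 * [k = l].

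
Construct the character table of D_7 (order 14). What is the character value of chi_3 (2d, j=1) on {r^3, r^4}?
Conjugacy classes: {e} of size 1, {r^1, r^6} of size 2, {r^2, r^5} of size 2, {r^3, r^4} of size 2, {s, sr, ..., sr^6} of size 7.
Character table:
  irrep \ class              {e} (size 1)  {r^1, r^6} (size 2)  {r^2, r^5} (size 2)  {r^3, r^4} (size 2)  {s, sr, ..., sr^6} (size 7)
  chi_1 (triv)               1             1                    1                    1                    1                          
  chi_2 (sign: r->1, s->-1)  1             1                    1                    1                    -1                         
  chi_3 (2d, j=1)            2             2*cos(2*pi/7)        -2*cos(3*pi/7)       -2*cos(pi/7)         0                          
  chi_4 (2d, j=2)            2             -2*cos(3*pi/7)       -2*cos(pi/7)         2*cos(2*pi/7)        0                          
  chi_5 (2d, j=3)            2             -2*cos(pi/7)         2*cos(2*pi/7)        -2*cos(3*pi/7)       0                          

Spot check: chi_3 (2d, j=1) on {r^3, r^4} = -2*cos(pi/7).

Proof sketch: D_7 has order 2*7 = 14 with 5 conjugacy classes, hence 5 irreducibles. Sum of squared dims 1 + 1 + 4 + 4 + 4 = 14 = |G|. Linear characters come from the abelianisation; the 2-dimensional irreps have character r^k -> 2*cos(2*pi*j*k/7), reflections -> 0.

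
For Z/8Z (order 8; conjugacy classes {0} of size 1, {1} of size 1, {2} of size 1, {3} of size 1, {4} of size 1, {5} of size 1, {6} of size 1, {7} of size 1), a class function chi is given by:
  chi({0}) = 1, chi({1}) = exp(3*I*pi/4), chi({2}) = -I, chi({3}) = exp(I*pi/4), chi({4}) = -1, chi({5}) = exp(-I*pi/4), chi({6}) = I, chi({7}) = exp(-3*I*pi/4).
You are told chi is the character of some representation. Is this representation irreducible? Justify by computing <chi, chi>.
Irreducible: <chi, chi> = 1.

Argument: <chi, chi> = (1/|G|) sum_C |C| * |chi(C)|^2 = (1/8)[1*|1|^2 + 1*|exp(3*I*pi/4)|^2 + 1*|-I|^2 + 1*|exp(I*pi/4)|^2 + 1*|-1|^2 + 1*|exp(-I*pi/4)|^2 + 1*|I|^2 + 1*|exp(-3*I*pi/4)|^2]
  = (1/8)[(1) + (1) + (1) + (1) + (1) + (1) + (1) + (1)] = 8/8 = 1.
(Exp terms are combined using exp(i*s)*conj(exp(i*t)) = exp(i*(s-t)), and sums of them are collapsed using the identity that for every m > 1 the m distinct m-th roots of unity sum to 0, e.g. 1 + exp(2*I*pi/3) + exp(-2*I*pi/3) = 0.)
A character is irreducible iff <chi, chi> = 1, so this representation is irreducible.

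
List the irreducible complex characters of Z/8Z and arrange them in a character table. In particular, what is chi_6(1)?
Character table of Z/8Z (irreps indexed chi_0,...,chi_7 with chi_k(m) = zeta_8^(k*m), zeta_8 = exp(2*pi*i/8)):
  irrep \ class  {0} (size 1)  {1} (size 1)    {2} (size 1)  {3} (size 1)    {4} (size 1)  {5} (size 1)    {6} (size 1)  {7} (size 1)  
  chi_0          1             1               1             1               1             1               1             1             
  chi_1          1             exp(I*pi/4)     I             exp(3*I*pi/4)   -1            exp(-3*I*pi/4)  -I            exp(-I*pi/4)  
  chi_2          1             I               -1            -I              1             I               -1            -I            
  chi_3          1             exp(3*I*pi/4)   -I            exp(I*pi/4)     -1            exp(-I*pi/4)    I             exp(-3*I*pi/4)
  chi_4          1             -1              1             -1              1             -1              1             -1            
  chi_5          1             exp(-3*I*pi/4)  I             exp(-I*pi/4)    -1            exp(I*pi/4)     -I            exp(3*I*pi/4) 
  chi_6          1             -I              -1            I               1             -I              -1            I             
  chi_7          1             exp(-I*pi/4)    -I            exp(-3*I*pi/4)  -1            exp(3*I*pi/4)   I             exp(I*pi/4)   

Spot check: chi_6(1) = zeta_8^(6*1) = zeta_8^6 = -I.

Reasoning: Z/8Z is abelian, so all 8 irreducible complex representations are 1-dimensional. They are given by chi_k(m) = zeta_8^(k*m) for k = 0,...,7. Row orthogonality: sum_m chi_k(m) conj(chi_l(m)) = 8 * [k = l].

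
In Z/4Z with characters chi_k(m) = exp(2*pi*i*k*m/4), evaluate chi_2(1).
chi_2(1) = zeta_4^2 = -1

Justification: chi_2(1) = zeta_4^(2*1) = zeta_4^2. Since zeta_4^4 = 1, this equals zeta_4^2 = exp(2*pi*i*2/4) = -1.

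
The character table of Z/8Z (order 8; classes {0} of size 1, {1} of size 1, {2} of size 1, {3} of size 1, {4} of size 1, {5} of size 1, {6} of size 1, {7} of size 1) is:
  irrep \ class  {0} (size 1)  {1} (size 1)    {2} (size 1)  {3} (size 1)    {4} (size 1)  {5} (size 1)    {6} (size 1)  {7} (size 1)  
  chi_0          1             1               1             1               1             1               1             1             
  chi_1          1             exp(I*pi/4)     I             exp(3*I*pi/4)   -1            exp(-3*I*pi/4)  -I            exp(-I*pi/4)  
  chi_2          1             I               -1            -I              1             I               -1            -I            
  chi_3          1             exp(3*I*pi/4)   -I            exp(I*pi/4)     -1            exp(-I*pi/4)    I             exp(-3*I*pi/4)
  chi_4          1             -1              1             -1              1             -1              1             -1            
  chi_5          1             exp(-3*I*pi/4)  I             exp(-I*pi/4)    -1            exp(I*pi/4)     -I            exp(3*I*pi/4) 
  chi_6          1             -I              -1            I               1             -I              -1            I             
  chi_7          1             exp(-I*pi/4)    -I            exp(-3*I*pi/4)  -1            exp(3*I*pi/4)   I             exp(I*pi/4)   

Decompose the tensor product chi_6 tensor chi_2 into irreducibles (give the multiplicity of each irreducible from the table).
chi_6 tensor chi_2 = chi_0 (all other irreducibles have multiplicity 0).

Details: The character of a tensor product is the pointwise product (chi_6 * chi_2)(C) = chi_6(C) * chi_2(C):
  {0}: (1)*(1), {1}: (-I)*(I), {2}: (-1)*(-1), {3}: (I)*(-I), {4}: (1)*(1), {5}: (-I)*(I), {6}: (-1)*(-1), {7}: (I)*(-I)
so (chi_6 * chi_2) takes values
  {0} -> 1, {1} -> 1, {2} -> 1, {3} -> 1, {4} -> 1, {5} -> 1, {6} -> 1, {7} -> 1.
Now take the inner product of this character with each irreducible chi from the table, <chi_6*chi_2, chi> = (1/8) sum_C |C| (chi_6*chi_2)(C) conj(chi(C)):
  <chi_6*chi_2, chi_0> = (1/8)[1*(1)*conj(1) + 1*(1)*conj(1) + 1*(1)*conj(1) + 1*(1)*conj(1) + 1*(1)*conj(1) + 1*(1)*conj(1) + 1*(1)*conj(1) + 1*(1)*conj(1)]
      = (1/8)[(1) + (1) + (1) + (1) + (1) + (1) + (1) + (1)] = 8/8 = 1
  <chi_6*chi_2, chi_1> = (1/8)[1*(1)*conj(1) + 1*(1)*conj(exp(I*pi/4)) + 1*(1)*conj(I) + 1*(1)*conj(exp(3*I*pi/4)) + 1*(1)*conj(-1) + 1*(1)*conj(exp(-3*I*pi/4)) + 1*(1)*conj(-I) + 1*(1)*conj(exp(-I*pi/4))]
      = (1/8)[(1) + (exp(-I*pi/4)) + (-I) + (exp(-3*I*pi/4)) + (-1) + (exp(3*I*pi/4)) + (I) + (exp(I*pi/4))] = 0/8 = 0
  <chi_6*chi_2, chi_2> = (1/8)[1*(1)*conj(1) + 1*(1)*conj(I) + 1*(1)*conj(-1) + 1*(1)*conj(-I) + 1*(1)*conj(1) + 1*(1)*conj(I) + 1*(1)*conj(-1) + 1*(1)*conj(-I)]
      = (1/8)[(1) + (-I) + (-1) + (I) + (1) + (-I) + (-1) + (I)] = 0/8 = 0
  <chi_6*chi_2, chi_3> = (1/8)[1*(1)*conj(1) + 1*(1)*conj(exp(3*I*pi/4)) + 1*(1)*conj(-I) + 1*(1)*conj(exp(I*pi/4)) + 1*(1)*conj(-1) + 1*(1)*conj(exp(-I*pi/4)) + 1*(1)*conj(I) + 1*(1)*conj(exp(-3*I*pi/4))]
      = (1/8)[(1) + (exp(-3*I*pi/4)) + (I) + (exp(-I*pi/4)) + (-1) + (exp(I*pi/4)) + (-I) + (exp(3*I*pi/4))] = 0/8 = 0
  <chi_6*chi_2, chi_4> = (1/8)[1*(1)*conj(1) + 1*(1)*conj(-1) + 1*(1)*conj(1) + 1*(1)*conj(-1) + 1*(1)*conj(1) + 1*(1)*conj(-1) + 1*(1)*conj(1) + 1*(1)*conj(-1)]
      = (1/8)[(1) + (-1) + (1) + (-1) + (1) + (-1) + (1) + (-1)] = 0/8 = 0
  <chi_6*chi_2, chi_5> = (1/8)[1*(1)*conj(1) + 1*(1)*conj(exp(-3*I*pi/4)) + 1*(1)*conj(I) + 1*(1)*conj(exp(-I*pi/4)) + 1*(1)*conj(-1) + 1*(1)*conj(exp(I*pi/4)) + 1*(1)*conj(-I) + 1*(1)*conj(exp(3*I*pi/4))]
      = (1/8)[(1) + (exp(3*I*pi/4)) + (-I) + (exp(I*pi/4)) + (-1) + (exp(-I*pi/4)) + (I) + (exp(-3*I*pi/4))] = 0/8 = 0
  <chi_6*chi_2, chi_6> = (1/8)[1*(1)*conj(1) + 1*(1)*conj(-I) + 1*(1)*conj(-1) + 1*(1)*conj(I) + 1*(1)*conj(1) + 1*(1)*conj(-I) + 1*(1)*conj(-1) + 1*(1)*conj(I)]
      = (1/8)[(1) + (I) + (-1) + (-I) + (1) + (I) + (-1) + (-I)] = 0/8 = 0
  <chi_6*chi_2, chi_7> = (1/8)[1*(1)*conj(1) + 1*(1)*conj(exp(-I*pi/4)) + 1*(1)*conj(-I) + 1*(1)*conj(exp(-3*I*pi/4)) + 1*(1)*conj(-1) + 1*(1)*conj(exp(3*I*pi/4)) + 1*(1)*conj(I) + 1*(1)*conj(exp(I*pi/4))]
      = (1/8)[(1) + (exp(I*pi/4)) + (I) + (exp(3*I*pi/4)) + (-1) + (exp(-3*I*pi/4)) + (-I) + (exp(-I*pi/4))] = 0/8 = 0
(Exp terms are combined using exp(i*s)*conj(exp(i*t)) = exp(i*(s-t)), and sums of them are collapsed using the identity that for every m > 1 the m distinct m-th roots of unity sum to 0, e.g. 1 + exp(2*I*pi/3) + exp(-2*I*pi/3) = 0.)
Hence the multiplicities are chi_0: 1. Dimension check: dim(chi_6)*dim(chi_2) = 1*1 = 1 and sum (mult * dim) = 1*1 = 1.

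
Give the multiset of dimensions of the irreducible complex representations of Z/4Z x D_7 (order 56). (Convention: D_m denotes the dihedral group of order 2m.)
Dimensions: 1, 1, 1, 1, 1, 1, 1, 1, 2, 2, 2, 2, 2, 2, 2, 2, 2, 2, 2, 2

Proof sketch: There are 20 irreducibles (= number of conjugacy classes). Their dimensions d_i satisfy sum d_i^2 = |G| = 56: 1 + 1 + 1 + 1 + 1 + 1 + 1 + 1 + 4 + 4 + 4 + 4 + 4 + 4 + 4 + 4 + 4 + 4 + 4 + 4 = 56. (For the product with Z/4Z: each of the 4 1-dim characters of Z/4Z tensors with each irrep of D_7, giving 4 copies of each D_7-dimension.)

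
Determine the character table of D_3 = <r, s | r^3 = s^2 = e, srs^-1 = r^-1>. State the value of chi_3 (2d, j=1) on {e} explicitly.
Conjugacy classes: {e} of size 1, {r^1, r^2} of size 2, {s, sr, ..., sr^2} of size 3.
Character table:
  irrep \ class              {e} (size 1)  {r^1, r^2} (size 2)  {s, sr, ..., sr^2} (size 3)
  chi_1 (triv)               1             1                    1                          
  chi_2 (sign: r->1, s->-1)  1             1                    -1                         
  chi_3 (2d, j=1)            2             -1                   0                          

Spot check: chi_3 (2d, j=1) on {e} = 2.

Explanation: D_3 has order 2*3 = 6 with 3 conjugacy classes, hence 3 irreducibles. Sum of squared dims 1 + 1 + 4 = 6 = |G|. Linear characters come from the abelianisation; the 2-dimensional irreps have character r^k -> 2*cos(2*pi*j*k/3), reflections -> 0.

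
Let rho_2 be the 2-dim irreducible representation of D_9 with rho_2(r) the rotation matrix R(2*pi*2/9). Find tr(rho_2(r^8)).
chi_{rho_2}(r^8) = 2*cos(2*pi*2*8/9) = 2*cos(4*pi/9)

Argument: rho_2(r^8) is rotation by angle 2*pi*2*8/9, whose trace is 2*cos(2*pi*2*8/9) = 2*cos(4*pi/9).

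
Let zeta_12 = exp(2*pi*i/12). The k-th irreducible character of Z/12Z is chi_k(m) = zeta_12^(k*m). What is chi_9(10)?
chi_9(10) = zeta_12^90 = -1

Why: chi_9(10) = zeta_12^(9*10) = zeta_12^90. Since zeta_12^12 = 1, this equals zeta_12^6 = exp(2*pi*i*6/12) = -1.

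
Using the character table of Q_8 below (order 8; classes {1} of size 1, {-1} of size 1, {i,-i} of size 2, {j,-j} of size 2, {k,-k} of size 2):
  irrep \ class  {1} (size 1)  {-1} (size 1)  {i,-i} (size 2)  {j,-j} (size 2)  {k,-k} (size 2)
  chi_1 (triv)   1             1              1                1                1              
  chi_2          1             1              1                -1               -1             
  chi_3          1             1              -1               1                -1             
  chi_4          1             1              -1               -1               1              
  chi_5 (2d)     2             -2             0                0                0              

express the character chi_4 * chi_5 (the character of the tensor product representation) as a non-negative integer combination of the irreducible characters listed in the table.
chi_4 tensor chi_5 = chi_5 (all other irreducibles have multiplicity 0).

Working: The character of a tensor product is the pointwise product (chi_4 * chi_5)(C) = chi_4(C) * chi_5(C):
  {1}: (1)*(2), {-1}: (1)*(-2), {i,-i}: (-1)*(0), {j,-j}: (-1)*(0), {k,-k}: (1)*(0)
so (chi_4 * chi_5) takes values
  {1} -> 2, {-1} -> -2, {i,-i} -> 0, {j,-j} -> 0, {k,-k} -> 0.
Now take the inner product of this character with each irreducible chi from the table, <chi_4*chi_5, chi> = (1/8) sum_C |C| (chi_4*chi_5)(C) conj(chi(C)):
  <chi_4*chi_5, chi_1> = (1/8)[1*(2)*conj(1) + 1*(-2)*conj(1) + 2*(0)*conj(1) + 2*(0)*conj(1) + 2*(0)*conj(1)]
      = (1/8)[(2) + (-2) + (0) + (0) + (0)] = 0/8 = 0
  <chi_4*chi_5, chi_2> = (1/8)[1*(2)*conj(1) + 1*(-2)*conj(1) + 2*(0)*conj(1) + 2*(0)*conj(-1) + 2*(0)*conj(-1)]
      = (1/8)[(2) + (-2) + (0) + (0) + (0)] = 0/8 = 0
  <chi_4*chi_5, chi_3> = (1/8)[1*(2)*conj(1) + 1*(-2)*conj(1) + 2*(0)*conj(-1) + 2*(0)*conj(1) + 2*(0)*conj(-1)]
      = (1/8)[(2) + (-2) + (0) + (0) + (0)] = 0/8 = 0
  <chi_4*chi_5, chi_4> = (1/8)[1*(2)*conj(1) + 1*(-2)*conj(1) + 2*(0)*conj(-1) + 2*(0)*conj(-1) + 2*(0)*conj(1)]
      = (1/8)[(2) + (-2) + (0) + (0) + (0)] = 0/8 = 0
  <chi_4*chi_5, chi_5> = (1/8)[1*(2)*conj(2) + 1*(-2)*conj(-2) + 2*(0)*conj(0) + 2*(0)*conj(0) + 2*(0)*conj(0)]
      = (1/8)[(4) + (4) + (0) + (0) + (0)] = 8/8 = 1
Hence the multiplicities are chi_5: 1. Dimension check: dim(chi_4)*dim(chi_5) = 1*2 = 2 and sum (mult * dim) = 1*2 = 2.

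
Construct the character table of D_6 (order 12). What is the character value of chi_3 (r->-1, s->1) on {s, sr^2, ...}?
Conjugacy classes: {e} of size 1, {r^3} of size 1, {r^1, r^5} of size 2, {r^2, r^4} of size 2, {s, sr^2, ...} of size 3, {sr, sr^3, ...} of size 3.
Character table:
  irrep \ class              {e} (size 1)  {r^3} (size 1)  {r^1, r^5} (size 2)  {r^2, r^4} (size 2)  {s, sr^2, ...} (size 3)  {sr, sr^3, ...} (size 3)
  chi_1 (triv)               1             1               1                    1                    1                        1                       
  chi_2 (sign: r->1, s->-1)  1             1               1                    1                    -1                       -1                      
  chi_3 (r->-1, s->1)        1             -1              -1                   1                    1                        -1                      
  chi_4 (r->-1, s->-1)       1             -1              -1                   1                    -1                       1                       
  chi_5 (2d, j=1)            2             -2              1                    -1                   0                        0                       
  chi_6 (2d, j=2)            2             2               -1                   -1                   0                        0                       

Spot check: chi_3 (r->-1, s->1) on {s, sr^2, ...} = 1.

D_6 has order 2*6 = 12 with 6 conjugacy classes, hence 6 irreducibles. Sum of squared dims 1 + 1 + 1 + 1 + 4 + 4 = 12 = |G|. Linear characters come from the abelianisation; the 2-dimensional irreps have character r^k -> 2*cos(2*pi*j*k/6), reflections -> 0.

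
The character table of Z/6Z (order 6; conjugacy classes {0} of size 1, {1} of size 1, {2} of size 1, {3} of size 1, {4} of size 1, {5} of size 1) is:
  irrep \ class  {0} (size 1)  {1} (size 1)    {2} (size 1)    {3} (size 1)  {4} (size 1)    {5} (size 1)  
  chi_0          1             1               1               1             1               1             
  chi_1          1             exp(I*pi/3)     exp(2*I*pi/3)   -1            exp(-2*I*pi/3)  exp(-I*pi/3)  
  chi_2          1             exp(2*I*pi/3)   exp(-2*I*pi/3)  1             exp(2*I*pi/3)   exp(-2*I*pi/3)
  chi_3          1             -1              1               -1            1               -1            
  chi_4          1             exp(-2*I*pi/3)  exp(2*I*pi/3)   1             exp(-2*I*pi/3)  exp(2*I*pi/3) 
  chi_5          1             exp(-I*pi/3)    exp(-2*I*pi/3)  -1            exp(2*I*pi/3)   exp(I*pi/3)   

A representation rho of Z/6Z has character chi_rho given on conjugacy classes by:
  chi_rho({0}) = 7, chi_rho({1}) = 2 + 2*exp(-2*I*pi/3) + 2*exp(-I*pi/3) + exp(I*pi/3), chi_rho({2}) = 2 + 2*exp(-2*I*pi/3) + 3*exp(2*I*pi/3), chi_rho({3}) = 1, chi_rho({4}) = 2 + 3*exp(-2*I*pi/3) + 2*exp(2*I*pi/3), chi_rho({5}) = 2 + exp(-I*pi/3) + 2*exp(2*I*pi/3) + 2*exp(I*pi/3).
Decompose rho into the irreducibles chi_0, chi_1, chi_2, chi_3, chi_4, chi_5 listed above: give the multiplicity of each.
Multiplicities: chi_0: 2, chi_1: 1, chi_2: 0, chi_3: 0, chi_4: 2, chi_5: 2.

Proof sketch: Use <chi_rho, chi> = (1/|G|) sum_C |C| * chi_rho(C) * conj(chi(C)) with |G| = 6 for each irreducible chi in the table:
  <chi_rho, chi_0> = (1/6)[1*(7)*conj(1) + 1*(2 + 2*exp(-2*I*pi/3) + 2*exp(-I*pi/3) + exp(I*pi/3))*conj(1) + 1*(2 + 2*exp(-2*I*pi/3) + 3*exp(2*I*pi/3))*conj(1) + 1*(1)*conj(1) + 1*(2 + 3*exp(-2*I*pi/3) + 2*exp(2*I*pi/3))*conj(1) + 1*(2 + exp(-I*pi/3) + 2*exp(2*I*pi/3) + 2*exp(I*pi/3))*conj(1)]
      = (1/6)[(7) + (2 + 2*exp(-2*I*pi/3) + 2*exp(-I*pi/3) + exp(I*pi/3)) + (2 + 2*exp(-2*I*pi/3) + 3*exp(2*I*pi/3)) + (1) + (2 + 3*exp(-2*I*pi/3) + 2*exp(2*I*pi/3)) + (2 + exp(-I*pi/3) + 2*exp(2*I*pi/3) + 2*exp(I*pi/3))] = 12/6 = 2
  <chi_rho, chi_1> = (1/6)[1*(7)*conj(1) + 1*(2 + 2*exp(-2*I*pi/3) + 2*exp(-I*pi/3) + exp(I*pi/3))*conj(exp(I*pi/3)) + 1*(2 + 2*exp(-2*I*pi/3) + 3*exp(2*I*pi/3))*conj(exp(2*I*pi/3)) + 1*(1)*conj(-1) + 1*(2 + 3*exp(-2*I*pi/3) + 2*exp(2*I*pi/3))*conj(exp(-2*I*pi/3)) + 1*(2 + exp(-I*pi/3) + 2*exp(2*I*pi/3) + 2*exp(I*pi/3))*conj(exp(-I*pi/3))]
      = (1/6)[(7) + (-1 + 2*exp(-2*I*pi/3) + 2*exp(-I*pi/3)) + (1) + (-1) + (1) + (-1 + 2*exp(2*I*pi/3) + 2*exp(I*pi/3))] = 6/6 = 1
  <chi_rho, chi_2> = (1/6)[1*(7)*conj(1) + 1*(2 + 2*exp(-2*I*pi/3) + 2*exp(-I*pi/3) + exp(I*pi/3))*conj(exp(2*I*pi/3)) + 1*(2 + 2*exp(-2*I*pi/3) + 3*exp(2*I*pi/3))*conj(exp(-2*I*pi/3)) + 1*(1)*conj(1) + 1*(2 + 3*exp(-2*I*pi/3) + 2*exp(2*I*pi/3))*conj(exp(2*I*pi/3)) + 1*(2 + exp(-I*pi/3) + 2*exp(2*I*pi/3) + 2*exp(I*pi/3))*conj(exp(-2*I*pi/3))]
      = (1/6)[(7) + (-2 + 2*exp(-2*I*pi/3) + exp(-I*pi/3) + 2*exp(2*I*pi/3)) + (2 + 3*exp(-2*I*pi/3) + 2*exp(2*I*pi/3)) + (1) + (2 + 2*exp(-2*I*pi/3) + 3*exp(2*I*pi/3)) + (-2 + 2*exp(-2*I*pi/3) + exp(I*pi/3) + 2*exp(2*I*pi/3))] = 0/6 = 0
  <chi_rho, chi_3> = (1/6)[1*(7)*conj(1) + 1*(2 + 2*exp(-2*I*pi/3) + 2*exp(-I*pi/3) + exp(I*pi/3))*conj(-1) + 1*(2 + 2*exp(-2*I*pi/3) + 3*exp(2*I*pi/3))*conj(1) + 1*(1)*conj(-1) + 1*(2 + 3*exp(-2*I*pi/3) + 2*exp(2*I*pi/3))*conj(1) + 1*(2 + exp(-I*pi/3) + 2*exp(2*I*pi/3) + 2*exp(I*pi/3))*conj(-1)]
      = (1/6)[(7) + (-2 - exp(I*pi/3) - 2*exp(-I*pi/3) - 2*exp(-2*I*pi/3)) + (2 + 2*exp(-2*I*pi/3) + 3*exp(2*I*pi/3)) + (-1) + (2 + 3*exp(-2*I*pi/3) + 2*exp(2*I*pi/3)) + (-2 - 2*exp(I*pi/3) - 2*exp(2*I*pi/3) - exp(-I*pi/3))] = 0/6 = 0
  <chi_rho, chi_4> = (1/6)[1*(7)*conj(1) + 1*(2 + 2*exp(-2*I*pi/3) + 2*exp(-I*pi/3) + exp(I*pi/3))*conj(exp(-2*I*pi/3)) + 1*(2 + 2*exp(-2*I*pi/3) + 3*exp(2*I*pi/3))*conj(exp(2*I*pi/3)) + 1*(1)*conj(1) + 1*(2 + 3*exp(-2*I*pi/3) + 2*exp(2*I*pi/3))*conj(exp(-2*I*pi/3)) + 1*(2 + exp(-I*pi/3) + 2*exp(2*I*pi/3) + 2*exp(I*pi/3))*conj(exp(2*I*pi/3))]
      = (1/6)[(7) + (1 + 2*exp(2*I*pi/3) + 2*exp(I*pi/3)) + (1) + (1) + (1) + (1 + 2*exp(-2*I*pi/3) + 2*exp(-I*pi/3))] = 12/6 = 2
  <chi_rho, chi_5> = (1/6)[1*(7)*conj(1) + 1*(2 + 2*exp(-2*I*pi/3) + 2*exp(-I*pi/3) + exp(I*pi/3))*conj(exp(-I*pi/3)) + 1*(2 + 2*exp(-2*I*pi/3) + 3*exp(2*I*pi/3))*conj(exp(-2*I*pi/3)) + 1*(1)*conj(-1) + 1*(2 + 3*exp(-2*I*pi/3) + 2*exp(2*I*pi/3))*conj(exp(2*I*pi/3)) + 1*(2 + exp(-I*pi/3) + 2*exp(2*I*pi/3) + 2*exp(I*pi/3))*conj(exp(I*pi/3))]
      = (1/6)[(7) + (2 + 2*exp(-I*pi/3) + exp(2*I*pi/3) + 2*exp(I*pi/3)) + (2 + 3*exp(-2*I*pi/3) + 2*exp(2*I*pi/3)) + (-1) + (2 + 2*exp(-2*I*pi/3) + 3*exp(2*I*pi/3)) + (2 + 2*exp(-I*pi/3) + exp(-2*I*pi/3) + 2*exp(I*pi/3))] = 12/6 = 2
(Exp terms are combined using exp(i*s)*conj(exp(i*t)) = exp(i*(s-t)), and sums of them are collapsed using the identity that for every m > 1 the m distinct m-th roots of unity sum to 0, e.g. 1 + exp(2*I*pi/3) + exp(-2*I*pi/3) = 0.)
Dimension check: dim(rho) = sum (mult * dim) = 2*1 + 1*1 + 0*1 + 0*1 + 2*1 + 2*1 = 7 = chi_rho(e) = 7.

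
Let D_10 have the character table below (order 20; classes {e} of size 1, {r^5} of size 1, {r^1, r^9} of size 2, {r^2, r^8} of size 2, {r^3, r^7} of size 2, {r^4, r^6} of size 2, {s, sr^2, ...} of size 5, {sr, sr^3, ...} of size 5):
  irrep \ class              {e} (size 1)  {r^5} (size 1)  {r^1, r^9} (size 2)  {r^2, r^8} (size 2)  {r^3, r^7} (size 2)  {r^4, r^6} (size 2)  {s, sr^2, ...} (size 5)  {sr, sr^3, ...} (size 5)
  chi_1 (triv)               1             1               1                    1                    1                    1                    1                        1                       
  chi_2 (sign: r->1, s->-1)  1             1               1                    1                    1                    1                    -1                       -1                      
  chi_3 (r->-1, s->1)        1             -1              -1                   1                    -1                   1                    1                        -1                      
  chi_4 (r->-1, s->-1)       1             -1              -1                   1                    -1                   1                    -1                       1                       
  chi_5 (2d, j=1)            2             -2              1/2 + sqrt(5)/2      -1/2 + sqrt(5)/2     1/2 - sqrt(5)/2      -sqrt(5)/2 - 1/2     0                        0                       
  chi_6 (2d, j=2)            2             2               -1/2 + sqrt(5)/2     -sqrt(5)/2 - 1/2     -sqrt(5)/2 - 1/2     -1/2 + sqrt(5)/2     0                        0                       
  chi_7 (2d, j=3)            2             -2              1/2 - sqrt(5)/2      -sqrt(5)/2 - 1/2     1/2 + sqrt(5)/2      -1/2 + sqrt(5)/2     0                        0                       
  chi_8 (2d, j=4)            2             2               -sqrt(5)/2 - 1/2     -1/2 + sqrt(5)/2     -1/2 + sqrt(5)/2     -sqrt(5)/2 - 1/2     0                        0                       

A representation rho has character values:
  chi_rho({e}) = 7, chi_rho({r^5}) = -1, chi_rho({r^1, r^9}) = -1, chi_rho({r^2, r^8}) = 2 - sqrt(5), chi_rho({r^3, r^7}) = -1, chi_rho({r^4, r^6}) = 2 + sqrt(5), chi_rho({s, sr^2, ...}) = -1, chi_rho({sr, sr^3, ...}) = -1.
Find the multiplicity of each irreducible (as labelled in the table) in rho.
Multiplicities: chi_1: 0, chi_2: 1, chi_3: 1, chi_4: 1, chi_5: 0, chi_6: 1, chi_7: 1, chi_8: 0.

Proof sketch: Use <chi_rho, chi> = (1/|G|) sum_C |C| * chi_rho(C) * conj(chi(C)) with |G| = 20 for each irreducible chi in the table:
  <chi_rho, chi_1> = (1/20)[1*(7)*conj(1) + 1*(-1)*conj(1) + 2*(-1)*conj(1) + 2*(2 - sqrt(5))*conj(1) + 2*(-1)*conj(1) + 2*(2 + sqrt(5))*conj(1) + 5*(-1)*conj(1) + 5*(-1)*conj(1)]
      = (1/20)[(7) + (-1) + (-2) + (4 - 2*sqrt(5)) + (-2) + (4 + 2*sqrt(5)) + (-5) + (-5)] = 0/20 = 0
  <chi_rho, chi_2> = (1/20)[1*(7)*conj(1) + 1*(-1)*conj(1) + 2*(-1)*conj(1) + 2*(2 - sqrt(5))*conj(1) + 2*(-1)*conj(1) + 2*(2 + sqrt(5))*conj(1) + 5*(-1)*conj(-1) + 5*(-1)*conj(-1)]
      = (1/20)[(7) + (-1) + (-2) + (4 - 2*sqrt(5)) + (-2) + (4 + 2*sqrt(5)) + (5) + (5)] = 20/20 = 1
  <chi_rho, chi_3> = (1/20)[1*(7)*conj(1) + 1*(-1)*conj(-1) + 2*(-1)*conj(-1) + 2*(2 - sqrt(5))*conj(1) + 2*(-1)*conj(-1) + 2*(2 + sqrt(5))*conj(1) + 5*(-1)*conj(1) + 5*(-1)*conj(-1)]
      = (1/20)[(7) + (1) + (2) + (4 - 2*sqrt(5)) + (2) + (4 + 2*sqrt(5)) + (-5) + (5)] = 20/20 = 1
  <chi_rho, chi_4> = (1/20)[1*(7)*conj(1) + 1*(-1)*conj(-1) + 2*(-1)*conj(-1) + 2*(2 - sqrt(5))*conj(1) + 2*(-1)*conj(-1) + 2*(2 + sqrt(5))*conj(1) + 5*(-1)*conj(-1) + 5*(-1)*conj(1)]
      = (1/20)[(7) + (1) + (2) + (4 - 2*sqrt(5)) + (2) + (4 + 2*sqrt(5)) + (5) + (-5)] = 20/20 = 1
  <chi_rho, chi_5> = (1/20)[1*(7)*conj(2) + 1*(-1)*conj(-2) + 2*(-1)*conj(1/2 + sqrt(5)/2) + 2*(2 - sqrt(5))*conj(-1/2 + sqrt(5)/2) + 2*(-1)*conj(1/2 - sqrt(5)/2) + 2*(2 + sqrt(5))*conj(-sqrt(5)/2 - 1/2) + 5*(-1)*conj(0) + 5*(-1)*conj(0)]
      = (1/20)[(14) + (2) + (-sqrt(5) - 1) + (-7 + 3*sqrt(5)) + (-1 + sqrt(5)) + (-7 - 3*sqrt(5)) + (0) + (0)] = 0/20 = 0
  <chi_rho, chi_6> = (1/20)[1*(7)*conj(2) + 1*(-1)*conj(2) + 2*(-1)*conj(-1/2 + sqrt(5)/2) + 2*(2 - sqrt(5))*conj(-sqrt(5)/2 - 1/2) + 2*(-1)*conj(-sqrt(5)/2 - 1/2) + 2*(2 + sqrt(5))*conj(-1/2 + sqrt(5)/2) + 5*(-1)*conj(0) + 5*(-1)*conj(0)]
      = (1/20)[(14) + (-2) + (1 - sqrt(5)) + (3 - sqrt(5)) + (1 + sqrt(5)) + (sqrt(5) + 3) + (0) + (0)] = 20/20 = 1
  <chi_rho, chi_7> = (1/20)[1*(7)*conj(2) + 1*(-1)*conj(-2) + 2*(-1)*conj(1/2 - sqrt(5)/2) + 2*(2 - sqrt(5))*conj(-sqrt(5)/2 - 1/2) + 2*(-1)*conj(1/2 + sqrt(5)/2) + 2*(2 + sqrt(5))*conj(-1/2 + sqrt(5)/2) + 5*(-1)*conj(0) + 5*(-1)*conj(0)]
      = (1/20)[(14) + (2) + (-1 + sqrt(5)) + (3 - sqrt(5)) + (-sqrt(5) - 1) + (sqrt(5) + 3) + (0) + (0)] = 20/20 = 1
  <chi_rho, chi_8> = (1/20)[1*(7)*conj(2) + 1*(-1)*conj(2) + 2*(-1)*conj(-sqrt(5)/2 - 1/2) + 2*(2 - sqrt(5))*conj(-1/2 + sqrt(5)/2) + 2*(-1)*conj(-1/2 + sqrt(5)/2) + 2*(2 + sqrt(5))*conj(-sqrt(5)/2 - 1/2) + 5*(-1)*conj(0) + 5*(-1)*conj(0)]
      = (1/20)[(14) + (-2) + (1 + sqrt(5)) + (-7 + 3*sqrt(5)) + (1 - sqrt(5)) + (-7 - 3*sqrt(5)) + (0) + (0)] = 0/20 = 0
Dimension check: dim(rho) = sum (mult * dim) = 0*1 + 1*1 + 1*1 + 1*1 + 0*2 + 1*2 + 1*2 + 0*2 = 7 = chi_rho(e) = 7.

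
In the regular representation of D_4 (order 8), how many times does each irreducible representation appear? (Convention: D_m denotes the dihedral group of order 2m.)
Each irreducible V_i of dimension d_i appears with multiplicity d_i, i.e. rho_reg = (direct sum over all irreducibles V_i) d_i V_i. The irreducible dimensions for D_4 are 1, 1, 1, 1, 2: 4 irreducibles of dimension 1, each with multiplicity 1; 1 irreducible of dimension 2, with multiplicity 2. Total dimension 4*1*1 + 1*2*2 = 8 = |G|.

Justification: General theorem: in the regular representation of a finite group G, each irreducible appears with multiplicity equal to its dimension. Check: dim(rho_reg) = sum d_i^2 = 1 + 1 + 1 + 1 + 4 = 8 = |G|.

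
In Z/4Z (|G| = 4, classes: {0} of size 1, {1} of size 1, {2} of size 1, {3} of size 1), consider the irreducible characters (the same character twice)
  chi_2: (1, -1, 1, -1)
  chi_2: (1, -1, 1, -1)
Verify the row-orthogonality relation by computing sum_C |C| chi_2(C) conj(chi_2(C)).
Sum = 4 = |G| = 4; so <chi_2, chi_2> = 1 (norm-1 confirms irreducibility).

Proof sketch: Compute term by term over conjugacy classes (|C| * chi_2(C) * conj(chi_2(C))):
  1*(1)*conj(1) + 1*(-1)*conj(-1) + 1*(1)*conj(1) + 1*(-1)*conj(-1)
  = (1) + (1) + (1) + (1)
  = 4.
(Exp terms are combined using exp(i*s)*conj(exp(i*t)) = exp(i*(s-t)), and sums of them are collapsed using the identity that for every m > 1 the m distinct m-th roots of unity sum to 0, e.g. 1 + exp(2*I*pi/3) + exp(-2*I*pi/3) = 0.)
Dividing by |G| = 4 gives 4/4 = 1, matching the row-orthogonality relation <chi_2, chi_2> = [chi_2 = chi_2].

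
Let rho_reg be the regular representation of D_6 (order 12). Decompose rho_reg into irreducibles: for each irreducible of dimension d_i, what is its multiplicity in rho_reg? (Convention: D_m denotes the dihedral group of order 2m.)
Each irreducible V_i of dimension d_i appears with multiplicity d_i, i.e. rho_reg = (direct sum over all irreducibles V_i) d_i V_i. The irreducible dimensions for D_6 are 1, 1, 1, 1, 2, 2: 4 irreducibles of dimension 1, each with multiplicity 1; 2 irreducibles of dimension 2, each with multiplicity 2. Total dimension 4*1*1 + 2*2*2 = 12 = |G|.

Reasoning: General theorem: in the regular representation of a finite group G, each irreducible appears with multiplicity equal to its dimension. Check: dim(rho_reg) = sum d_i^2 = 1 + 1 + 1 + 1 + 4 + 4 = 12 = |G|.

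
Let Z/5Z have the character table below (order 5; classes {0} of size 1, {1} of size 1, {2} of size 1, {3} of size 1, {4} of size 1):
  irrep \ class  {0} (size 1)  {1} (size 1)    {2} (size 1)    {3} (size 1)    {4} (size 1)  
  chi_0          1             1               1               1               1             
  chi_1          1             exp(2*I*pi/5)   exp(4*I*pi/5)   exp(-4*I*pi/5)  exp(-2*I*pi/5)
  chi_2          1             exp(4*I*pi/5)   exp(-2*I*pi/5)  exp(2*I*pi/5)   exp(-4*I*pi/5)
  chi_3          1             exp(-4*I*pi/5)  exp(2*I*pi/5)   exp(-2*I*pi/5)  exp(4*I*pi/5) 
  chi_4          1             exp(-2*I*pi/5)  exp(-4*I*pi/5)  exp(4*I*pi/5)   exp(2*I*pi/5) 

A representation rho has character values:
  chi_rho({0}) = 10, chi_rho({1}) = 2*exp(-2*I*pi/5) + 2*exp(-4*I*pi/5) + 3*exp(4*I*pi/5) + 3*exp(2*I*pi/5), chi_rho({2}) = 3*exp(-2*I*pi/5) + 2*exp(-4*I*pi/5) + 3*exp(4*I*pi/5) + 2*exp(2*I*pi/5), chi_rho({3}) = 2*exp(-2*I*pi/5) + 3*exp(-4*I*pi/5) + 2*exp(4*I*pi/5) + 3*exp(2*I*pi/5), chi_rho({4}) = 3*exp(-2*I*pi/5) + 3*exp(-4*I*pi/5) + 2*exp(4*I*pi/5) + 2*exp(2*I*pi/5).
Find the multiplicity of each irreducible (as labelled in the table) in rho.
Multiplicities: chi_0: 0, chi_1: 3, chi_2: 3, chi_3: 2, chi_4: 2.

Working: Use <chi_rho, chi> = (1/|G|) sum_C |C| * chi_rho(C) * conj(chi(C)) with |G| = 5 for each irreducible chi in the table:
  <chi_rho, chi_0> = (1/5)[1*(10)*conj(1) + 1*(2*exp(-2*I*pi/5) + 2*exp(-4*I*pi/5) + 3*exp(4*I*pi/5) + 3*exp(2*I*pi/5))*conj(1) + 1*(3*exp(-2*I*pi/5) + 2*exp(-4*I*pi/5) + 3*exp(4*I*pi/5) + 2*exp(2*I*pi/5))*conj(1) + 1*(2*exp(-2*I*pi/5) + 3*exp(-4*I*pi/5) + 2*exp(4*I*pi/5) + 3*exp(2*I*pi/5))*conj(1) + 1*(3*exp(-2*I*pi/5) + 3*exp(-4*I*pi/5) + 2*exp(4*I*pi/5) + 2*exp(2*I*pi/5))*conj(1)]
      = (1/5)[(10) + (2*exp(-2*I*pi/5) + 2*exp(-4*I*pi/5) + 3*exp(4*I*pi/5) + 3*exp(2*I*pi/5)) + (3*exp(-2*I*pi/5) + 2*exp(-4*I*pi/5) + 3*exp(4*I*pi/5) + 2*exp(2*I*pi/5)) + (2*exp(-2*I*pi/5) + 3*exp(-4*I*pi/5) + 2*exp(4*I*pi/5) + 3*exp(2*I*pi/5)) + (3*exp(-2*I*pi/5) + 3*exp(-4*I*pi/5) + 2*exp(4*I*pi/5) + 2*exp(2*I*pi/5))] = 0/5 = 0
  <chi_rho, chi_1> = (1/5)[1*(10)*conj(1) + 1*(2*exp(-2*I*pi/5) + 2*exp(-4*I*pi/5) + 3*exp(4*I*pi/5) + 3*exp(2*I*pi/5))*conj(exp(2*I*pi/5)) + 1*(3*exp(-2*I*pi/5) + 2*exp(-4*I*pi/5) + 3*exp(4*I*pi/5) + 2*exp(2*I*pi/5))*conj(exp(4*I*pi/5)) + 1*(2*exp(-2*I*pi/5) + 3*exp(-4*I*pi/5) + 2*exp(4*I*pi/5) + 3*exp(2*I*pi/5))*conj(exp(-4*I*pi/5)) + 1*(3*exp(-2*I*pi/5) + 3*exp(-4*I*pi/5) + 2*exp(4*I*pi/5) + 2*exp(2*I*pi/5))*conj(exp(-2*I*pi/5))]
      = (1/5)[(10) + (3 + 2*exp(-4*I*pi/5) + 2*exp(4*I*pi/5) + 3*exp(2*I*pi/5)) + (3 + 2*exp(-2*I*pi/5) + 3*exp(4*I*pi/5) + 2*exp(2*I*pi/5)) + (3 + 2*exp(-2*I*pi/5) + 3*exp(-4*I*pi/5) + 2*exp(2*I*pi/5)) + (3 + 3*exp(-2*I*pi/5) + 2*exp(-4*I*pi/5) + 2*exp(4*I*pi/5))] = 15/5 = 3
  <chi_rho, chi_2> = (1/5)[1*(10)*conj(1) + 1*(2*exp(-2*I*pi/5) + 2*exp(-4*I*pi/5) + 3*exp(4*I*pi/5) + 3*exp(2*I*pi/5))*conj(exp(4*I*pi/5)) + 1*(3*exp(-2*I*pi/5) + 2*exp(-4*I*pi/5) + 3*exp(4*I*pi/5) + 2*exp(2*I*pi/5))*conj(exp(-2*I*pi/5)) + 1*(2*exp(-2*I*pi/5) + 3*exp(-4*I*pi/5) + 2*exp(4*I*pi/5) + 3*exp(2*I*pi/5))*conj(exp(2*I*pi/5)) + 1*(3*exp(-2*I*pi/5) + 3*exp(-4*I*pi/5) + 2*exp(4*I*pi/5) + 2*exp(2*I*pi/5))*conj(exp(-4*I*pi/5))]
      = (1/5)[(10) + (3 + 3*exp(-2*I*pi/5) + 2*exp(4*I*pi/5) + 2*exp(2*I*pi/5)) + (3 + 2*exp(-2*I*pi/5) + 3*exp(-4*I*pi/5) + 2*exp(4*I*pi/5)) + (3 + 2*exp(-4*I*pi/5) + 3*exp(4*I*pi/5) + 2*exp(2*I*pi/5)) + (3 + 2*exp(-2*I*pi/5) + 2*exp(-4*I*pi/5) + 3*exp(2*I*pi/5))] = 15/5 = 3
  <chi_rho, chi_3> = (1/5)[1*(10)*conj(1) + 1*(2*exp(-2*I*pi/5) + 2*exp(-4*I*pi/5) + 3*exp(4*I*pi/5) + 3*exp(2*I*pi/5))*conj(exp(-4*I*pi/5)) + 1*(3*exp(-2*I*pi/5) + 2*exp(-4*I*pi/5) + 3*exp(4*I*pi/5) + 2*exp(2*I*pi/5))*conj(exp(2*I*pi/5)) + 1*(2*exp(-2*I*pi/5) + 3*exp(-4*I*pi/5) + 2*exp(4*I*pi/5) + 3*exp(2*I*pi/5))*conj(exp(-2*I*pi/5)) + 1*(3*exp(-2*I*pi/5) + 3*exp(-4*I*pi/5) + 2*exp(4*I*pi/5) + 2*exp(2*I*pi/5))*conj(exp(4*I*pi/5))]
      = (1/5)[(10) + (2 + 3*exp(-2*I*pi/5) + 3*exp(-4*I*pi/5) + 2*exp(2*I*pi/5)) + (2 + 3*exp(-4*I*pi/5) + 2*exp(4*I*pi/5) + 3*exp(2*I*pi/5)) + (2 + 3*exp(-2*I*pi/5) + 2*exp(-4*I*pi/5) + 3*exp(4*I*pi/5)) + (2 + 2*exp(-2*I*pi/5) + 3*exp(4*I*pi/5) + 3*exp(2*I*pi/5))] = 10/5 = 2
  <chi_rho, chi_4> = (1/5)[1*(10)*conj(1) + 1*(2*exp(-2*I*pi/5) + 2*exp(-4*I*pi/5) + 3*exp(4*I*pi/5) + 3*exp(2*I*pi/5))*conj(exp(-2*I*pi/5)) + 1*(3*exp(-2*I*pi/5) + 2*exp(-4*I*pi/5) + 3*exp(4*I*pi/5) + 2*exp(2*I*pi/5))*conj(exp(-4*I*pi/5)) + 1*(2*exp(-2*I*pi/5) + 3*exp(-4*I*pi/5) + 2*exp(4*I*pi/5) + 3*exp(2*I*pi/5))*conj(exp(4*I*pi/5)) + 1*(3*exp(-2*I*pi/5) + 3*exp(-4*I*pi/5) + 2*exp(4*I*pi/5) + 2*exp(2*I*pi/5))*conj(exp(2*I*pi/5))]
      = (1/5)[(10) + (2 + 2*exp(-2*I*pi/5) + 3*exp(-4*I*pi/5) + 3*exp(4*I*pi/5)) + (2 + 3*exp(-2*I*pi/5) + 2*exp(-4*I*pi/5) + 3*exp(2*I*pi/5)) + (2 + 3*exp(-2*I*pi/5) + 2*exp(4*I*pi/5) + 3*exp(2*I*pi/5)) + (2 + 3*exp(-4*I*pi/5) + 3*exp(4*I*pi/5) + 2*exp(2*I*pi/5))] = 10/5 = 2
(Exp terms are combined using exp(i*s)*conj(exp(i*t)) = exp(i*(s-t)), and sums of them are collapsed using the identity that for every m > 1 the m distinct m-th roots of unity sum to 0, e.g. 1 + exp(2*I*pi/3) + exp(-2*I*pi/3) = 0.)
Dimension check: dim(rho) = sum (mult * dim) = 0*1 + 3*1 + 3*1 + 2*1 + 2*1 = 10 = chi_rho(e) = 10.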